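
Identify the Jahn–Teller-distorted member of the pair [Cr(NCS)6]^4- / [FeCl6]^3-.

[Cr(NCS)6]^4-: Ligand charges: each isothiocyanate is −1. With an overall charge of −4 the chromium centre must be in the +2 oxidation state. Group 6 minus oxidation state 2 gives a d⁴ configuration. Isothiocyanate is a weak-field ligand for a first-row metal, so the complex is high-spin. The t₂g³e_g¹ (high-spin) configuration has an unevenly filled e_g set; the Jahn–Teller theorem predicts a tetragonal distortion (typically axial elongation) to lift the degeneracy.
[FeCl6]^3-: Each chloride is −1; balancing the −3 overall charge requires Fe(III). Fe sits in group 8, so the d-electron count is 8 − 3 = 5. Chloride is a weak-field ligand for a first-row metal, so the complex is high-spin. The d⁵ configuration leaves the e_g set evenly filled (or empty) — no strong Jahn–Teller driving force.

[Cr(NCS)6]^4-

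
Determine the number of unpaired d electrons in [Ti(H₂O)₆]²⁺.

2

Summing ligand charges against the +2 overall charge gives an oxidation state of +2 for titanium.
Ti sits in group 4, so the d-electron count is 4 − 2 = 2.
In an octahedral field the d² configuration is t₂g²e_g⁰ (only one arrangement possible), giving 2 unpaired electrons.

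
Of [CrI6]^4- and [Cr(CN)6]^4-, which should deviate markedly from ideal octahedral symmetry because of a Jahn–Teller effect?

[CrI6]^4-

[CrI6]^4-: Ligand charges: each iodide is −1. With an overall charge of −4 the chromium centre must be in the +2 oxidation state. Cr sits in group 6, so the d-electron count is 6 − 2 = 4. Iodide is a weak-field ligand for a first-row metal, so the complex is high-spin. The t₂g³e_g¹ (high-spin) configuration has an unevenly filled e_g set; the Jahn–Teller theorem predicts a tetragonal distortion (typically axial elongation) to lift the degeneracy.
[Cr(CN)6]^4-: Ligand charges: each cyanide is −1. With an overall charge of −4 the chromium centre must be in the +2 oxidation state. Chromium is a group-6 element; Cr(II) is therefore d⁴. Cyanide is a strong-field ligand (high in the spectrochemical series) for a first-row metal, so the complex is low-spin. The d⁴ configuration leaves the e_g set evenly filled (or empty) — no strong Jahn–Teller driving force.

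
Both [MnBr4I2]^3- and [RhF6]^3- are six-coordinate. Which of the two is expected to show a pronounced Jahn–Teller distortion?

[MnBr4I2]^3-

[MnBr4I2]^3-: Summing ligand charges against the −3 overall charge gives an oxidation state of +3 for manganese. Manganese is a group-7 element; Mn(III) is therefore d⁴. Bromide and iodide are weak-field ligands for a first-row metal, so the complex is high-spin. The t₂g³e_g¹ (high-spin) configuration has an unevenly filled e_g set; the Jahn–Teller theorem predicts a tetragonal distortion (typically axial elongation) to lift the degeneracy.
[RhF6]^3-: Ligand charges: each fluoride is −1. With an overall charge of −3 the rhodium centre must be in the +3 oxidation state. Rhodium is a group-9 element; Rh(III) is therefore d⁶. A 4d ion has a large Δₒ and is invariably low-spin. The d⁶ configuration leaves the e_g set evenly filled (or empty) — no strong Jahn–Teller driving force.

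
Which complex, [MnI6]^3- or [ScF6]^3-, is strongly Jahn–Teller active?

[MnI6]^3-: Ligand charges: each iodide is −1. With an overall charge of −3 the manganese centre must be in the +3 oxidation state. Manganese is a group-7 element; Mn(III) is therefore d⁴. Iodide is a weak-field ligand for a first-row metal, so the complex is high-spin. The t₂g³e_g¹ (high-spin) configuration has an unevenly filled e_g set; the Jahn–Teller theorem predicts a tetragonal distortion (typically axial elongation) to lift the degeneracy.
[ScF6]^3-: Each fluoride is −1; balancing the −3 overall charge requires Sc(III). Sc sits in group 3, so the d-electron count is 3 − 3 = 0. The d⁰ configuration leaves the e_g set evenly filled (or empty) — no strong Jahn–Teller driving force.

[MnI6]^3-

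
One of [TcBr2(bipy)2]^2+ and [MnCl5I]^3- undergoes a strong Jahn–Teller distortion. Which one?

[TcBr2(bipy)2]^2+: Each bromide is −1; 2,2′-bipyridine is neutral; balancing the +2 overall charge requires Tc(IV). Technetium is a group-7 element; Tc(IV) is therefore d³. The d³ configuration leaves the e_g set evenly filled (or empty) — no strong Jahn–Teller driving force.
[MnCl5I]^3-: Each chloride is −1; each iodide is −1; balancing the −3 overall charge requires Mn(III). Group 7 minus oxidation state 3 gives a d⁴ configuration. Chloride and iodide are weak-field ligands for a first-row metal, so the complex is high-spin. The t₂g³e_g¹ (high-spin) configuration has an unevenly filled e_g set; the Jahn–Teller theorem predicts a tetragonal distortion (typically axial elongation) to lift the degeneracy.

[MnCl5I]^3-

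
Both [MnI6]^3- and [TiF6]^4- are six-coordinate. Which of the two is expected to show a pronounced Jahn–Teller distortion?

[MnI6]^3-

[MnI6]^3-: Each iodide is −1; balancing the −3 overall charge requires Mn(III). Group 7 minus oxidation state 3 gives a d⁴ configuration. Iodide is a weak-field ligand for a first-row metal, so the complex is high-spin. The t₂g³e_g¹ (high-spin) configuration has an unevenly filled e_g set; the Jahn–Teller theorem predicts a tetragonal distortion (typically axial elongation) to lift the degeneracy.
[TiF6]^4-: Each fluoride is −1; balancing the −4 overall charge requires Ti(II). Titanium is a group-4 element; Ti(II) is therefore d². The d² configuration leaves the e_g set evenly filled (or empty) — no strong Jahn–Teller driving force.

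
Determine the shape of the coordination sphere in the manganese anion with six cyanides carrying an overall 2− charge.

Summing ligand charges against the −2 overall charge gives an oxidation state of +4 for manganese.
Mn sits in group 7, so the d-electron count is 7 − 4 = 3.
Coordination number: 6.
Six donors around a single metal centre give an octahedral coordination sphere.

octahedral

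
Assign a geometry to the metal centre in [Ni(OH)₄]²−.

Summing ligand charges against the −2 overall charge gives an oxidation state of +2 for nickel.
Nickel is a group-10 element; Ni(II) is therefore d⁸.
With 4 monodentate ligands the coordination number is 4.
Hydroxide is a weak-field ligand.
With weak-field ligands the CFSE gain from square planar is small, so a 3d d⁸ ion takes the sterically preferred tetrahedral geometry.

tetrahedral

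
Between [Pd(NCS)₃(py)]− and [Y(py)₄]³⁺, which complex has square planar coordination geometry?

For [Pd(NCS)₃(py)]−: Summing ligand charges against the −1 overall charge gives an oxidation state of +2 for palladium. Pd sits in group 10, so the d-electron count is 10 − 2 = 8. A 4d d⁸ ion has a large crystal-field splitting; square planar leaves the high-energy d_{x²−y²} orbital empty and maximises CFSE. → square planar.
For [Y(py)₄]³⁺: Summing ligand charges against the +3 overall charge gives an oxidation state of +3 for yttrium. Yttrium is a group-3 element; Y(III) is therefore d⁰. A d⁰ ion has no crystal-field stabilisation preference between square planar and tetrahedral, so four ligands adopt the sterically favoured tetrahedral geometry. → tetrahedral.

[Pd(NCS)₃(py)]−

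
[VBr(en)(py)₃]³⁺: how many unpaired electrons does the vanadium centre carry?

Ligand charges: each bromide is −1; ethylenediamine is neutral; pyridine is neutral. With an overall charge of +3 the vanadium centre must be in the +4 oxidation state.
V sits in group 5, so the d-electron count is 5 − 4 = 1.
Counting donor atoms: 1×bromide (monodentate) → 1 donor; 1×ethylenediamine (bidentate) → 2 donors; 3×pyridine (monodentate) → 3 donors. Coordination number = 6.
In an octahedral field the d¹ configuration is t₂g¹e_g⁰ (only one arrangement possible), giving 1 unpaired electron.

1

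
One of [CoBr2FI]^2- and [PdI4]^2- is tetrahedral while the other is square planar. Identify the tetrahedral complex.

[CoBr2FI]^2-

For [CoBr2FI]^2-: Summing ligand charges against the −2 overall charge gives an oxidation state of +2 for cobalt. Cobalt is a group-9 element; Co(II) is therefore d⁷. For a high-spin 3d d⁷ ion with weak-field ligands the small Δₜ gives little square-planar CFSE advantage, so four ligands adopt the sterically favoured tetrahedral geometry. → tetrahedral.
For [PdI4]^2-: Each iodide is −1; balancing the −2 overall charge requires Pd(II). Pd sits in group 10, so the d-electron count is 10 − 2 = 8. A 4d d⁸ ion has a large crystal-field splitting; square planar leaves the high-energy d_{x²−y²} orbital empty and maximises CFSE. → square planar.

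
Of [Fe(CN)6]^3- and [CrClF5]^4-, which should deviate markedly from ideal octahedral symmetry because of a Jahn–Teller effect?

[CrClF5]^4-

[Fe(CN)6]^3-: Ligand charges: each cyanide is −1. With an overall charge of −3 the iron centre must be in the +3 oxidation state. Fe sits in group 8, so the d-electron count is 8 − 3 = 5. Cyanide is a strong-field ligand (high in the spectrochemical series) for a first-row metal, so the complex is low-spin. The d⁵ configuration leaves the e_g set evenly filled (or empty) — no strong Jahn–Teller driving force.
[CrClF5]^4-: Ligand charges: each chloride is −1; each fluoride is −1. With an overall charge of −4 the chromium centre must be in the +2 oxidation state. Chromium is a group-6 element; Cr(II) is therefore d⁴. Chloride and fluoride are weak-field ligands for a first-row metal, so the complex is high-spin. The t₂g³e_g¹ (high-spin) configuration has an unevenly filled e_g set; the Jahn–Teller theorem predicts a tetragonal distortion (typically axial elongation) to lift the degeneracy.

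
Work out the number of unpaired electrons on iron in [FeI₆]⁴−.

4 unpaired electrons

Each iodide is −1; balancing the −4 overall charge requires Fe(II).
Group 8 minus oxidation state 2 gives a d⁶ configuration.
The spin state decides the count: Iodide is a weak-field ligand for a first-row metal, so the complex is high-spin.
An octahedral high-spin d⁶ ion is t₂g⁴e_g², giving 4 unpaired electrons.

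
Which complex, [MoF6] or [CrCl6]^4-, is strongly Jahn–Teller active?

[MoF6]: Each fluoride is −1; balancing the 0 overall charge requires Mo(VI). Group 6 minus oxidation state 6 gives a d⁰ configuration. The d⁰ configuration leaves the e_g set evenly filled (or empty) — no strong Jahn–Teller driving force.
[CrCl6]^4-: Ligand charges: each chloride is −1. With an overall charge of −4 the chromium centre must be in the +2 oxidation state. Cr sits in group 6, so the d-electron count is 6 − 2 = 4. Chloride is a weak-field ligand for a first-row metal, so the complex is high-spin. The t₂g³e_g¹ (high-spin) configuration has an unevenly filled e_g set; the Jahn–Teller theorem predicts a tetragonal distortion (typically axial elongation) to lift the degeneracy.

[CrCl6]^4-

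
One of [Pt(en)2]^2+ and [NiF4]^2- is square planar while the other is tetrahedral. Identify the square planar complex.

[Pt(en)2]^2+

For [Pt(en)2]^2+: Ethylenediamine is neutral; balancing the +2 overall charge requires Pt(II). Pt sits in group 10, so the d-electron count is 10 − 2 = 8. A 5d d⁸ ion has a large crystal-field splitting; square planar leaves the high-energy d_{x²−y²} orbital empty and maximises CFSE. → square planar.
For [NiF4]^2-: Each fluoride is −1; balancing the −2 overall charge requires Ni(II). Group 10 minus oxidation state 2 gives a d⁸ configuration. Fluoride is a weak-field ligand. With weak-field ligands the CFSE gain from square planar is small, so a 3d d⁸ ion takes the sterically preferred tetrahedral geometry. → tetrahedral.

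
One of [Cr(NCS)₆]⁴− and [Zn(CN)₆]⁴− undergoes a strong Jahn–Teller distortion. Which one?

[Cr(NCS)₆]⁴−: Each isothiocyanate is −1; balancing the −4 overall charge requires Cr(II). Cr sits in group 6, so the d-electron count is 6 − 2 = 4. Isothiocyanate is a weak-field ligand for a first-row metal, so the complex is high-spin. The t₂g³e_g¹ (high-spin) configuration has an unevenly filled e_g set; the Jahn–Teller theorem predicts a tetragonal distortion (typically axial elongation) to lift the degeneracy.
[Zn(CN)₆]⁴−: Summing ligand charges against the −4 overall charge gives an oxidation state of +2 for zinc. Group 12 minus oxidation state 2 gives a d¹⁰ configuration. The d¹⁰ configuration leaves the e_g set evenly filled (or empty) — no strong Jahn–Teller driving force.

[Cr(NCS)₆]⁴−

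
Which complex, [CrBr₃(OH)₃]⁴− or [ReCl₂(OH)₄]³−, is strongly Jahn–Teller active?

[CrBr₃(OH)₃]⁴−

[CrBr₃(OH)₃]⁴−: Each bromide is −1; each hydroxide is −1; balancing the −4 overall charge requires Cr(II). Group 6 minus oxidation state 2 gives a d⁴ configuration. Bromide and hydroxide are weak-field ligands for a first-row metal, so the complex is high-spin. The t₂g³e_g¹ (high-spin) configuration has an unevenly filled e_g set; the Jahn–Teller theorem predicts a tetragonal distortion (typically axial elongation) to lift the degeneracy.
[ReCl₂(OH)₄]³−: Summing ligand charges against the −3 overall charge gives an oxidation state of +3 for rhenium. Re sits in group 7, so the d-electron count is 7 − 3 = 4. A 5d ion has a large Δₒ and is invariably low-spin. The d⁴ configuration leaves the e_g set evenly filled (or empty) — no strong Jahn–Teller driving force.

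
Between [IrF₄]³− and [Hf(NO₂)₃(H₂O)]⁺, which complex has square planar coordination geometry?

For [IrF₄]³−: Summing ligand charges against the −3 overall charge gives an oxidation state of +1 for iridium. Ir sits in group 9, so the d-electron count is 9 − 1 = 8. A 5d d⁸ ion has a large crystal-field splitting; square planar leaves the high-energy d_{x²−y²} orbital empty and maximises CFSE. → square planar.
For [Hf(NO₂)₃(H₂O)]⁺: Ligand charges: each nitro (N-bound nitrite) is −1; water is neutral. With an overall charge of +1 the hafnium centre must be in the +4 oxidation state. Hf sits in group 4, so the d-electron count is 4 − 4 = 0. A d⁰ ion has no crystal-field stabilisation preference between square planar and tetrahedral, so four ligands adopt the sterically favoured tetrahedral geometry. → tetrahedral.

[IrF₄]³−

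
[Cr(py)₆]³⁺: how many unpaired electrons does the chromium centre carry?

3

Ligand charges: pyridine is neutral. With an overall charge of +3 the chromium centre must be in the +3 oxidation state.
Group 6 minus oxidation state 3 gives a d³ configuration.
In an octahedral field the d³ configuration is t₂g³e_g⁰ (only one arrangement possible), giving 3 unpaired electrons.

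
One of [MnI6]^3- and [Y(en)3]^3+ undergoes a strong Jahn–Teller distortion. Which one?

[MnI6]^3-

[MnI6]^3-: Each iodide is −1; balancing the −3 overall charge requires Mn(III). Group 7 minus oxidation state 3 gives a d⁴ configuration. Iodide is a weak-field ligand for a first-row metal, so the complex is high-spin. The t₂g³e_g¹ (high-spin) configuration has an unevenly filled e_g set; the Jahn–Teller theorem predicts a tetragonal distortion (typically axial elongation) to lift the degeneracy.
[Y(en)3]^3+: Ethylenediamine is neutral; balancing the +3 overall charge requires Y(III). Y sits in group 3, so the d-electron count is 3 − 3 = 0. The d⁰ configuration leaves the e_g set evenly filled (or empty) — no strong Jahn–Teller driving force.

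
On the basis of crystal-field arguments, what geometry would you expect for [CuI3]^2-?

Summing ligand charges against the −2 overall charge gives an oxidation state of +1 for copper.
Group 11 minus oxidation state 1 gives a d¹⁰ configuration.
With 3 monodentate ligands the coordination number is 3.
Three ligands around a d¹⁰ centre minimise repulsion in a trigonal-planar arrangement.

trigonal planar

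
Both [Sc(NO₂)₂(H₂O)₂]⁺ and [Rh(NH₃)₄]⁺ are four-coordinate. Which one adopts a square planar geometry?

For [Sc(NO₂)₂(H₂O)₂]⁺: Summing ligand charges against the +1 overall charge gives an oxidation state of +3 for scandium. Scandium is a group-3 element; Sc(III) is therefore d⁰. A d⁰ ion has no crystal-field stabilisation preference between square planar and tetrahedral, so four ligands adopt the sterically favoured tetrahedral geometry. → tetrahedral.
For [Rh(NH₃)₄]⁺: Summing ligand charges against the +1 overall charge gives an oxidation state of +1 for rhodium. Group 9 minus oxidation state 1 gives a d⁸ configuration. A 4d d⁸ ion has a large crystal-field splitting; square planar leaves the high-energy d_{x²−y²} orbital empty and maximises CFSE. → square planar.

[Rh(NH₃)₄]⁺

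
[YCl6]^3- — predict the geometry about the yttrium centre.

Each chloride is −1; balancing the −3 overall charge requires Y(III).
Y sits in group 3, so the d-electron count is 3 − 3 = 0.
Coordination number: 6.
Six donors around a single metal centre give an octahedral coordination sphere.

octahedral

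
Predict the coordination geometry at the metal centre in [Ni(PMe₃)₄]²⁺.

Trimethylphosphine is neutral; balancing the +2 overall charge requires Ni(II).
Nickel is a group-10 element; Ni(II) is therefore d⁸.
Coordination number: 4.
Trimethylphosphine is a strong-field ligand (high in the spectrochemical series).
A 3d d⁸ ion with strong-field ligands gains enough CFSE to favour square planar over tetrahedral.

square planar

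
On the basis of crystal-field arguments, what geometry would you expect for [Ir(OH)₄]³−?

Summing ligand charges against the −3 overall charge gives an oxidation state of +1 for iridium.
Group 9 minus oxidation state 1 gives a d⁸ configuration.
With 4 monodentate ligands the coordination number is 4.
A 5d d⁸ ion has a large crystal-field splitting; square planar leaves the high-energy d_{x²−y²} orbital empty and maximises CFSE.

square planar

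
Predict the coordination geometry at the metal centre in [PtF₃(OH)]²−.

Ligand charges: each fluoride is −1; each hydroxide is −1. With an overall charge of −2 the platinum centre must be in the +2 oxidation state.
Group 10 minus oxidation state 2 gives a d⁸ configuration.
Coordination number: 4.
A 5d d⁸ ion has a large crystal-field splitting; square planar leaves the high-energy d_{x²−y²} orbital empty and maximises CFSE.

square planar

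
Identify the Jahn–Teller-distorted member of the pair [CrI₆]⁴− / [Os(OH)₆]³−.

[CrI₆]⁴−

[CrI₆]⁴−: Summing ligand charges against the −4 overall charge gives an oxidation state of +2 for chromium. Chromium is a group-6 element; Cr(II) is therefore d⁴. Iodide is a weak-field ligand for a first-row metal, so the complex is high-spin. The t₂g³e_g¹ (high-spin) configuration has an unevenly filled e_g set; the Jahn–Teller theorem predicts a tetragonal distortion (typically axial elongation) to lift the degeneracy.
[Os(OH)₆]³−: Ligand charges: each hydroxide is −1. With an overall charge of −3 the osmium centre must be in the +3 oxidation state. Group 8 minus oxidation state 3 gives a d⁵ configuration. A 5d ion has a large Δₒ and is invariably low-spin. The d⁵ configuration leaves the e_g set evenly filled (or empty) — no strong Jahn–Teller driving force.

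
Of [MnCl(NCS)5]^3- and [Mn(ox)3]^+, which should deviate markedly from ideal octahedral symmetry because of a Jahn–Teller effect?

[MnCl(NCS)5]^3-

[MnCl(NCS)5]^3-: Summing ligand charges against the −3 overall charge gives an oxidation state of +3 for manganese. Mn sits in group 7, so the d-electron count is 7 − 3 = 4. Chloride and isothiocyanate are weak-field ligands for a first-row metal, so the complex is high-spin. The t₂g³e_g¹ (high-spin) configuration has an unevenly filled e_g set; the Jahn–Teller theorem predicts a tetragonal distortion (typically axial elongation) to lift the degeneracy.
[Mn(ox)3]^+: Ligand charges: each oxalate is −2. With an overall charge of +1 the manganese centre must be in the +7 oxidation state. Group 7 minus oxidation state 7 gives a d⁰ configuration. The d⁰ configuration leaves the e_g set evenly filled (or empty) — no strong Jahn–Teller driving force.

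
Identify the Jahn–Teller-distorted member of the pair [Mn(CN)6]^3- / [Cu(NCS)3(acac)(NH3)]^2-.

[Cu(NCS)3(acac)(NH3)]^2-

[Mn(CN)6]^3-: Summing ligand charges against the −3 overall charge gives an oxidation state of +3 for manganese. Manganese is a group-7 element; Mn(III) is therefore d⁴. Cyanide is a strong-field ligand (high in the spectrochemical series) for a first-row metal, so the complex is low-spin. The d⁴ configuration leaves the e_g set evenly filled (or empty) — no strong Jahn–Teller driving force.
[Cu(NCS)3(acac)(NH3)]^2-: Each isothiocyanate is −1; each acetylacetonate is −1; ammonia is neutral; balancing the −2 overall charge requires Cu(II). Cu sits in group 11, so the d-electron count is 11 − 2 = 9. The t₂g⁶e_g³ configuration has an unevenly filled e_g set; the Jahn–Teller theorem predicts a tetragonal distortion (typically axial elongation) to lift the degeneracy.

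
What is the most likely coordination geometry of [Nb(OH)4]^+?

Each hydroxide is −1; balancing the +1 overall charge requires Nb(V).
Group 5 minus oxidation state 5 gives a d⁰ configuration.
With 4 monodentate ligands the coordination number is 4.
A d⁰ ion has no crystal-field stabilisation preference between square planar and tetrahedral, so four ligands adopt the sterically favoured tetrahedral geometry.

tetrahedral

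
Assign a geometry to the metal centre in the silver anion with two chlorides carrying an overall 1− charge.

linear

Summing ligand charges against the −1 overall charge gives an oxidation state of +1 for silver.
Group 11 minus oxidation state 1 gives a d¹⁰ configuration.
Coordination number: 2.
A d¹⁰ ion with only two ligands adopts a linear arrangement (sp hybridisation; no CFSE preference).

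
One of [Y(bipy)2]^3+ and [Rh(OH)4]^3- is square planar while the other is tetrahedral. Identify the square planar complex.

[Rh(OH)4]^3-

For [Y(bipy)2]^3+: Ligand charges: 2,2′-bipyridine is neutral. With an overall charge of +3 the yttrium centre must be in the +3 oxidation state. Yttrium is a group-3 element; Y(III) is therefore d⁰. A d⁰ ion has no crystal-field stabilisation preference between square planar and tetrahedral, so four ligands adopt the sterically favoured tetrahedral geometry. → tetrahedral.
For [Rh(OH)4]^3-: Each hydroxide is −1; balancing the −3 overall charge requires Rh(I). Group 9 minus oxidation state 1 gives a d⁸ configuration. A 4d d⁸ ion has a large crystal-field splitting; square planar leaves the high-energy d_{x²−y²} orbital empty and maximises CFSE. → square planar.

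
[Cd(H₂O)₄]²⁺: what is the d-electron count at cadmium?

Summing ligand charges against the +2 overall charge gives an oxidation state of +2 for cadmium.
Cadmium is a group-12 element; Cd(II) is therefore d¹⁰.

d10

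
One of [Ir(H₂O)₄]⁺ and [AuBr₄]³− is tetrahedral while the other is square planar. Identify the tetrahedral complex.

[AuBr₄]³−

For [Ir(H₂O)₄]⁺: Summing ligand charges against the +1 overall charge gives an oxidation state of +1 for iridium. Ir sits in group 9, so the d-electron count is 9 − 1 = 8. A 5d d⁸ ion has a large crystal-field splitting; square planar leaves the high-energy d_{x²−y²} orbital empty and maximises CFSE. → square planar.
For [AuBr₄]³−: Summing ligand charges against the −3 overall charge gives an oxidation state of +1 for gold. Gold is a group-11 element; Au(I) is therefore d¹⁰. A d¹⁰ ion has no crystal-field stabilisation preference between square planar and tetrahedral, so four ligands adopt the sterically favoured tetrahedral geometry. → tetrahedral.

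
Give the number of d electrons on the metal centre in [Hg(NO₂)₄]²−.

Each nitro (N-bound nitrite) is −1; balancing the −2 overall charge requires Hg(II).
Mercury is a group-12 element; Hg(II) is therefore d¹⁰.

d¹⁰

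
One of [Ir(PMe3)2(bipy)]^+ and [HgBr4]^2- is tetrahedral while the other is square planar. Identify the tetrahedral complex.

For [Ir(PMe3)2(bipy)]^+: Ligand charges: trimethylphosphine is neutral; 2,2′-bipyridine is neutral. With an overall charge of +1 the iridium centre must be in the +1 oxidation state. Ir sits in group 9, so the d-electron count is 9 − 1 = 8. A 5d d⁸ ion has a large crystal-field splitting; square planar leaves the high-energy d_{x²−y²} orbital empty and maximises CFSE. → square planar.
For [HgBr4]^2-: Each bromide is −1; balancing the −2 overall charge requires Hg(II). Mercury is a group-12 element; Hg(II) is therefore d¹⁰. A d¹⁰ ion has no crystal-field stabilisation preference between square planar and tetrahedral, so four ligands adopt the sterically favoured tetrahedral geometry. → tetrahedral.

[HgBr4]^2-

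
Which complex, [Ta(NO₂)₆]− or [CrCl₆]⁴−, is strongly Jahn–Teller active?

[CrCl₆]⁴−

[Ta(NO₂)₆]−: Ligand charges: each nitro (N-bound nitrite) is −1. With an overall charge of −1 the tantalum centre must be in the +5 oxidation state. Ta sits in group 5, so the d-electron count is 5 − 5 = 0. The d⁰ configuration leaves the e_g set evenly filled (or empty) — no strong Jahn–Teller driving force.
[CrCl₆]⁴−: Ligand charges: each chloride is −1. With an overall charge of −4 the chromium centre must be in the +2 oxidation state. Cr sits in group 6, so the d-electron count is 6 − 2 = 4. Chloride is a weak-field ligand for a first-row metal, so the complex is high-spin. The t₂g³e_g¹ (high-spin) configuration has an unevenly filled e_g set; the Jahn–Teller theorem predicts a tetragonal distortion (typically axial elongation) to lift the degeneracy.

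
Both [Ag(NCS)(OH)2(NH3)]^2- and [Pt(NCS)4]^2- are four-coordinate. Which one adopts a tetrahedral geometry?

[Ag(NCS)(OH)2(NH3)]^2-

For [Ag(NCS)(OH)2(NH3)]^2-: Each isothiocyanate is −1; each hydroxide is −1; ammonia is neutral; balancing the −2 overall charge requires Ag(I). Silver is a group-11 element; Ag(I) is therefore d¹⁰. A d¹⁰ ion has no crystal-field stabilisation preference between square planar and tetrahedral, so four ligands adopt the sterically favoured tetrahedral geometry. → tetrahedral.
For [Pt(NCS)4]^2-: Summing ligand charges against the −2 overall charge gives an oxidation state of +2 for platinum. Group 10 minus oxidation state 2 gives a d⁸ configuration. A 5d d⁸ ion has a large crystal-field splitting; square planar leaves the high-energy d_{x²−y²} orbital empty and maximises CFSE. → square planar.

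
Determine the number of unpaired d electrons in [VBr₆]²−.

1 unpaired electron

Ligand charges: each bromide is −1. With an overall charge of −2 the vanadium centre must be in the +4 oxidation state.
Vanadium is a group-5 element; V(IV) is therefore d¹.
In an octahedral field the d¹ configuration is t₂g¹e_g⁰ (only one arrangement possible), giving 1 unpaired electron.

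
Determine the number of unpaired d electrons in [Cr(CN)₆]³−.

Each cyanide is −1; balancing the −3 overall charge requires Cr(III).
Cr sits in group 6, so the d-electron count is 6 − 3 = 3.
In an octahedral field the d³ configuration is t₂g³e_g⁰ (only one arrangement possible), giving 3 unpaired electrons.

3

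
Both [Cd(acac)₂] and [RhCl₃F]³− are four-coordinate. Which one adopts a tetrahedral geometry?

[Cd(acac)₂]

For [Cd(acac)₂]: Each acetylacetonate is −1; balancing the 0 overall charge requires Cd(II). Group 12 minus oxidation state 2 gives a d¹⁰ configuration. A d¹⁰ ion has no crystal-field stabilisation preference between square planar and tetrahedral, so four ligands adopt the sterically favoured tetrahedral geometry. → tetrahedral.
For [RhCl₃F]³−: Each chloride is −1; each fluoride is −1; balancing the −3 overall charge requires Rh(I). Group 9 minus oxidation state 1 gives a d⁸ configuration. A 4d d⁸ ion has a large crystal-field splitting; square planar leaves the high-energy d_{x²−y²} orbital empty and maximises CFSE. → square planar.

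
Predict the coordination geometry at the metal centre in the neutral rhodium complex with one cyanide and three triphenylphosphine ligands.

Each cyanide is −1; triphenylphosphine is neutral; balancing the 0 overall charge requires Rh(I).
Group 9 minus oxidation state 1 gives a d⁸ configuration.
Coordination number: 4.
A 4d d⁸ ion has a large crystal-field splitting; square planar leaves the high-energy d_{x²−y²} orbital empty and maximises CFSE.

square planar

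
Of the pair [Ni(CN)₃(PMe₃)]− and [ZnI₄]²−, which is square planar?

For [Ni(CN)₃(PMe₃)]−: Summing ligand charges against the −1 overall charge gives an oxidation state of +2 for nickel. Group 10 minus oxidation state 2 gives a d⁸ configuration. Cyanide and trimethylphosphine are strong-field ligands (high in the spectrochemical series). A 3d d⁸ ion with strong-field ligands gains enough CFSE to favour square planar over tetrahedral. → square planar.
For [ZnI₄]²−: Summing ligand charges against the −2 overall charge gives an oxidation state of +2 for zinc. Zinc is a group-12 element; Zn(II) is therefore d¹⁰. A d¹⁰ ion has no crystal-field stabilisation preference between square planar and tetrahedral, so four ligands adopt the sterically favoured tetrahedral geometry. → tetrahedral.

[Ni(CN)₃(PMe₃)]−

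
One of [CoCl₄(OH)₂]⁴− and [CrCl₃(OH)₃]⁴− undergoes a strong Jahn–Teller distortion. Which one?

[CrCl₃(OH)₃]⁴−

[CoCl₄(OH)₂]⁴−: Each chloride is −1; each hydroxide is −1; balancing the −4 overall charge requires Co(II). Co sits in group 9, so the d-electron count is 9 − 2 = 7. Chloride and hydroxide are weak-field ligands for a first-row metal, so the complex is high-spin. The d⁷ configuration leaves the e_g set evenly filled (or empty) — no strong Jahn–Teller driving force.
[CrCl₃(OH)₃]⁴−: Summing ligand charges against the −4 overall charge gives an oxidation state of +2 for chromium. Chromium is a group-6 element; Cr(II) is therefore d⁴. Chloride and hydroxide are weak-field ligands for a first-row metal, so the complex is high-spin. The t₂g³e_g¹ (high-spin) configuration has an unevenly filled e_g set; the Jahn–Teller theorem predicts a tetragonal distortion (typically axial elongation) to lift the degeneracy.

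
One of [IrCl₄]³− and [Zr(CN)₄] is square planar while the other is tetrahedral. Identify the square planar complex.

[IrCl₄]³−

For [IrCl₄]³−: Each chloride is −1; balancing the −3 overall charge requires Ir(I). Iridium is a group-9 element; Ir(I) is therefore d⁸. A 5d d⁸ ion has a large crystal-field splitting; square planar leaves the high-energy d_{x²−y²} orbital empty and maximises CFSE. → square planar.
For [Zr(CN)₄]: Summing ligand charges against the 0 overall charge gives an oxidation state of +4 for zirconium. Zr sits in group 4, so the d-electron count is 4 − 4 = 0. A d⁰ ion has no crystal-field stabilisation preference between square planar and tetrahedral, so four ligands adopt the sterically favoured tetrahedral geometry. → tetrahedral.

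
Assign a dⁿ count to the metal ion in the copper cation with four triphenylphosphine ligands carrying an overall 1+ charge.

Triphenylphosphine is neutral; balancing the +1 overall charge requires Cu(I).
Copper is a group-11 element; Cu(I) is therefore d¹⁰.

d10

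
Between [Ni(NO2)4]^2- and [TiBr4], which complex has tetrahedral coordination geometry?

For [Ni(NO2)4]^2-: Summing ligand charges against the −2 overall charge gives an oxidation state of +2 for nickel. Nickel is a group-10 element; Ni(II) is therefore d⁸. Nitro (N-bound nitrite) is a strong-field ligand (high in the spectrochemical series). A 3d d⁸ ion with strong-field ligands gains enough CFSE to favour square planar over tetrahedral. → square planar.
For [TiBr4]: Each bromide is −1; balancing the 0 overall charge requires Ti(IV). Group 4 minus oxidation state 4 gives a d⁰ configuration. A d⁰ ion has no crystal-field stabilisation preference between square planar and tetrahedral, so four ligands adopt the sterically favoured tetrahedral geometry. → tetrahedral.

[TiBr4]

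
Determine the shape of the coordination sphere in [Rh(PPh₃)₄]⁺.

Triphenylphosphine is neutral; balancing the +1 overall charge requires Rh(I).
Group 9 minus oxidation state 1 gives a d⁸ configuration.
Coordination number: 4.
A 4d d⁸ ion has a large crystal-field splitting; square planar leaves the high-energy d_{x²−y²} orbital empty and maximises CFSE.

square planar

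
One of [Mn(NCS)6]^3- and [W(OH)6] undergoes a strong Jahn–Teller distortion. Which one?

[Mn(NCS)6]^3-: Each isothiocyanate is −1; balancing the −3 overall charge requires Mn(III). Mn sits in group 7, so the d-electron count is 7 − 3 = 4. Isothiocyanate is a weak-field ligand for a first-row metal, so the complex is high-spin. The t₂g³e_g¹ (high-spin) configuration has an unevenly filled e_g set; the Jahn–Teller theorem predicts a tetragonal distortion (typically axial elongation) to lift the degeneracy.
[W(OH)6]: Summing ligand charges against the 0 overall charge gives an oxidation state of +6 for tungsten. Tungsten is a group-6 element; W(VI) is therefore d⁰. The d⁰ configuration leaves the e_g set evenly filled (or empty) — no strong Jahn–Teller driving force.

[Mn(NCS)6]^3-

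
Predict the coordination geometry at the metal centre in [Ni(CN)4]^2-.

square planar

Summing ligand charges against the −2 overall charge gives an oxidation state of +2 for nickel.
Group 10 minus oxidation state 2 gives a d⁸ configuration.
Coordination number: 4.
Cyanide is a strong-field ligand (high in the spectrochemical series).
A 3d d⁸ ion with strong-field ligands gains enough CFSE to favour square planar over tetrahedral.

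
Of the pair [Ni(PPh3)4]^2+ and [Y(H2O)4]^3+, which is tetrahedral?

[Y(H2O)4]^3+

For [Ni(PPh3)4]^2+: Triphenylphosphine is neutral; balancing the +2 overall charge requires Ni(II). Nickel is a group-10 element; Ni(II) is therefore d⁸. Triphenylphosphine is a strong-field ligand (high in the spectrochemical series). A 3d d⁸ ion with strong-field ligands gains enough CFSE to favour square planar over tetrahedral. → square planar.
For [Y(H2O)4]^3+: Ligand charges: water is neutral. With an overall charge of +3 the yttrium centre must be in the +3 oxidation state. Y sits in group 3, so the d-electron count is 3 − 3 = 0. A d⁰ ion has no crystal-field stabilisation preference between square planar and tetrahedral, so four ligands adopt the sterically favoured tetrahedral geometry. → tetrahedral.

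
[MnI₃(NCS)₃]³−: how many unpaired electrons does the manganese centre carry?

Summing ligand charges against the −3 overall charge gives an oxidation state of +3 for manganese.
Manganese is a group-7 element; Mn(III) is therefore d⁴.
The spin state decides the count: Iodide and isothiocyanate are weak-field ligands for a first-row metal, so the complex is high-spin.
An octahedral high-spin d⁴ ion is t₂g³e_g¹, giving 4 unpaired electrons.

4 unpaired electrons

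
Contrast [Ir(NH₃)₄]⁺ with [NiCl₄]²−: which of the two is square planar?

[Ir(NH₃)₄]⁺

For [Ir(NH₃)₄]⁺: Ligand charges: ammonia is neutral. With an overall charge of +1 the iridium centre must be in the +1 oxidation state. Iridium is a group-9 element; Ir(I) is therefore d⁸. A 5d d⁸ ion has a large crystal-field splitting; square planar leaves the high-energy d_{x²−y²} orbital empty and maximises CFSE. → square planar.
For [NiCl₄]²−: Summing ligand charges against the −2 overall charge gives an oxidation state of +2 for nickel. Group 10 minus oxidation state 2 gives a d⁸ configuration. Chloride is a weak-field ligand. With weak-field ligands the CFSE gain from square planar is small, so a 3d d⁸ ion takes the sterically preferred tetrahedral geometry. → tetrahedral.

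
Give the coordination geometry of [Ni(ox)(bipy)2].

octahedral

Ligand charges: each oxalate is −2; 2,2′-bipyridine is neutral. With an overall charge of 0 the nickel centre must be in the +2 oxidation state.
Ni sits in group 10, so the d-electron count is 10 − 2 = 8.
Counting donor atoms: 1×oxalate (bidentate) → 2 donors; 2×2,2′-bipyridine (bidentate) → 4 donors. Coordination number = 6.
Six donors around a single metal centre give an octahedral coordination sphere.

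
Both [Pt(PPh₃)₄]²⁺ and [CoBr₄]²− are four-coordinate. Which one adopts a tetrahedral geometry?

[CoBr₄]²−

For [Pt(PPh₃)₄]²⁺: Ligand charges: triphenylphosphine is neutral. With an overall charge of +2 the platinum centre must be in the +2 oxidation state. Platinum is a group-10 element; Pt(II) is therefore d⁸. A 5d d⁸ ion has a large crystal-field splitting; square planar leaves the high-energy d_{x²−y²} orbital empty and maximises CFSE. → square planar.
For [CoBr₄]²−: Summing ligand charges against the −2 overall charge gives an oxidation state of +2 for cobalt. Cobalt is a group-9 element; Co(II) is therefore d⁷. For a high-spin 3d d⁷ ion with weak-field ligands the small Δₜ gives little square-planar CFSE advantage, so four ligands adopt the sterically favoured tetrahedral geometry. → tetrahedral.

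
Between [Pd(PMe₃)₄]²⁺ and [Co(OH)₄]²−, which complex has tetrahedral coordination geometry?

[Co(OH)₄]²−

For [Pd(PMe₃)₄]²⁺: Trimethylphosphine is neutral; balancing the +2 overall charge requires Pd(II). Palladium is a group-10 element; Pd(II) is therefore d⁸. A 4d d⁸ ion has a large crystal-field splitting; square planar leaves the high-energy d_{x²−y²} orbital empty and maximises CFSE. → square planar.
For [Co(OH)₄]²−: Ligand charges: each hydroxide is −1. With an overall charge of −2 the cobalt centre must be in the +2 oxidation state. Cobalt is a group-9 element; Co(II) is therefore d⁷. For a high-spin 3d d⁷ ion with weak-field ligands the small Δₜ gives little square-planar CFSE advantage, so four ligands adopt the sterically favoured tetrahedral geometry. → tetrahedral.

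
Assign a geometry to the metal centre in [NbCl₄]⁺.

Ligand charges: each chloride is −1. With an overall charge of +1 the niobium centre must be in the +5 oxidation state.
Group 5 minus oxidation state 5 gives a d⁰ configuration.
With 4 monodentate ligands the coordination number is 4.
A d⁰ ion has no crystal-field stabilisation preference between square planar and tetrahedral, so four ligands adopt the sterically favoured tetrahedral geometry.

tetrahedral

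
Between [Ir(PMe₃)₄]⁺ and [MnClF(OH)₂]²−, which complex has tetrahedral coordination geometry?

For [Ir(PMe₃)₄]⁺: Ligand charges: trimethylphosphine is neutral. With an overall charge of +1 the iridium centre must be in the +1 oxidation state. Group 9 minus oxidation state 1 gives a d⁸ configuration. A 5d d⁸ ion has a large crystal-field splitting; square planar leaves the high-energy d_{x²−y²} orbital empty and maximises CFSE. → square planar.
For [MnClF(OH)₂]²−: Each chloride is −1; each fluoride is −1; each hydroxide is −1; balancing the −2 overall charge requires Mn(II). Group 7 minus oxidation state 2 gives a d⁵ configuration. A high-spin d⁵ ion has zero CFSE in either geometry, so four ligands adopt the sterically favoured tetrahedral geometry. → tetrahedral.

[MnClF(OH)₂]²−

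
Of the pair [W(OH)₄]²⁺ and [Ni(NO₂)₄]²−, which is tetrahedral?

[W(OH)₄]²⁺

For [W(OH)₄]²⁺: Each hydroxide is −1; balancing the +2 overall charge requires W(VI). Tungsten is a group-6 element; W(VI) is therefore d⁰. A d⁰ ion has no crystal-field stabilisation preference between square planar and tetrahedral, so four ligands adopt the sterically favoured tetrahedral geometry. → tetrahedral.
For [Ni(NO₂)₄]²−: Ligand charges: each nitro (N-bound nitrite) is −1. With an overall charge of −2 the nickel centre must be in the +2 oxidation state. Nickel is a group-10 element; Ni(II) is therefore d⁸. Nitro (N-bound nitrite) is a strong-field ligand (high in the spectrochemical series). A 3d d⁸ ion with strong-field ligands gains enough CFSE to favour square planar over tetrahedral. → square planar.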